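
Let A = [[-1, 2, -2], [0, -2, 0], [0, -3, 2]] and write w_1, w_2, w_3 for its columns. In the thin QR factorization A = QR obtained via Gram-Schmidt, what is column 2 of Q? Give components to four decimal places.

q_1 = w_1/‖w_1‖ = (-1, 0, 0)/1.0000 = (-1.0000, 0.0000, 0.0000).
r_{12} = q_1·w_2 = -2.0000.
u_2 = w_2 + 2.0000·q_1 = (0.0000, -2.0000, -3.0000).
‖u_2‖ = 3.6056, so q_2 = (0.0000, -0.5547, -0.8321).

q_2 = (0.0000, -0.5547, -0.8321)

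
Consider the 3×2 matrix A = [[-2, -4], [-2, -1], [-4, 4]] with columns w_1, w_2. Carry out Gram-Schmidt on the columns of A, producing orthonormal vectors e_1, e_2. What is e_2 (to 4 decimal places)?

e_2 = (-0.8018, -0.2673, 0.5345)

e_1 = w_1/‖w_1‖ = (-2, -2, -4)/4.8990 = (-0.4082, -0.4082, -0.8165).
r_{12} = e_1·w_2 = -1.2247.
u_2 = w_2 + 1.2247·e_1 = (-4.5000, -1.5000, 3.0000).
‖u_2‖ = 5.6125, so e_2 = (-0.8018, -0.2673, 0.5345).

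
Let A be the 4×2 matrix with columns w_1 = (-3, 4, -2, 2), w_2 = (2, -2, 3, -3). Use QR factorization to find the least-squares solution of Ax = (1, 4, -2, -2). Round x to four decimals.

x = (1.0000, 0.7692)

q_1 = w_1/‖w_1‖ = (-3, 4, -2, 2)/5.7446 = (-0.5222, 0.6963, -0.3482, 0.3482).
r_{12} = q_1·w_2 = -4.5260.
u_2 = w_2 + 4.5260·q_1 = (-0.3636, 1.1515, 1.4242, -1.4242).
‖u_2‖ = 2.3484, so q_2 = (-0.1548, 0.4903, 0.6065, -0.6065).
Qᵀb = (2.2630, 1.8065).
Back-substitute: x_2 = 1.8065/2.3484 = 0.7692.
x_1 = (2.2630 + 4.5260·0.7692)/5.7446 = 1.0000.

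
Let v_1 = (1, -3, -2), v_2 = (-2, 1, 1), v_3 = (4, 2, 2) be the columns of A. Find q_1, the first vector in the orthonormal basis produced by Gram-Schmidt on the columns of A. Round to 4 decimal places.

q_1 = (0.2673, -0.8018, -0.5345)

q_1 = v_1/‖v_1‖ = (1, -3, -2)/3.7417 = (0.2673, -0.8018, -0.5345).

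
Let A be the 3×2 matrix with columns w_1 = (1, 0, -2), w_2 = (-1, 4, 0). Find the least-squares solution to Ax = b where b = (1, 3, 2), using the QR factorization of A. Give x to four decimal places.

e_1 = w_1/‖w_1‖ = (1, 0, -2)/2.2361 = (0.4472, 0.0000, -0.8944).
r_{12} = e_1·w_2 = -0.4472.
u_2 = w_2 + 0.4472·e_1 = (-0.8000, 4.0000, -0.4000).
‖u_2‖ = 4.0988, so e_2 = (-0.1952, 0.9759, -0.0976).
Qᵀb = (-1.3416, 2.5373).
Back-substitute: x_2 = 2.5373/4.0988 = 0.6190.
x_1 = (-1.3416 + 0.4472·0.6190)/2.2361 = -0.4762.

x = (-0.4762, 0.6190)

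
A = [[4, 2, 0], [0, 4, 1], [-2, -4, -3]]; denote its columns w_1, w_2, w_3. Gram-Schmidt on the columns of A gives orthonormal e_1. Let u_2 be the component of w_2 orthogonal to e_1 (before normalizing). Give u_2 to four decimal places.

u_2 = (-1.2000, 4.0000, -2.4000)

e_1 = w_1/‖w_1‖ = (4, 0, -2)/4.4721 = (0.8944, 0.0000, -0.4472).
r_{12} = e_1·w_2 = 3.5777.
u_2 = w_2 − 3.5777·e_1 = (-1.2000, 4.0000, -2.4000).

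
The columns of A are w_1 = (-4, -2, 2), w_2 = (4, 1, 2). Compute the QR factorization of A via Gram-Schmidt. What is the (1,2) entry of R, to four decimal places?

w_1 = (-4, -2, 2); ‖w_1‖ = 4.8990, so q_1 = (-0.8165, -0.4082, 0.4082).
r_{12} = q_1·w_2 = -2.8577.

r_{12} = -2.8577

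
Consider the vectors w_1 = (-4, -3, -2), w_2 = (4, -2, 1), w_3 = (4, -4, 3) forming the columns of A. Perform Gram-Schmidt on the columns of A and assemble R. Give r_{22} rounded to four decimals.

r_{22} = 4.0043

w_1 = (-4, -3, -2); ‖w_1‖ = 5.3852, so e_1 = (-0.7428, -0.5571, -0.3714).
e_1·w_2 = (-0.7428)·4 + (-0.5571)·(-2) + (-0.3714)·1 = -2.2283.
u_2 = w_2 + 2.2283·e_1 = (2.3448, -3.2414, 0.1724).
r_{22} = ‖u_2‖ = 4.0043.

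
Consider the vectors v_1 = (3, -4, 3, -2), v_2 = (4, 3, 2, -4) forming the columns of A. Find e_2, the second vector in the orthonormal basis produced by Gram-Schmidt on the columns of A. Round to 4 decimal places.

e_2 = (0.4586, 0.7088, 0.1418, -0.5170)

e_1 = v_1/‖v_1‖ = (3, -4, 3, -2)/6.1644 = (0.4867, -0.6489, 0.4867, -0.3244).
r_{12} = e_1·v_2 = 2.2711.
u_2 = v_2 − 2.2711·e_1 = (2.8947, 4.4737, 0.8947, -3.2632).
‖u_2‖ = 6.3121, so e_2 = (0.4586, 0.7088, 0.1418, -0.5170).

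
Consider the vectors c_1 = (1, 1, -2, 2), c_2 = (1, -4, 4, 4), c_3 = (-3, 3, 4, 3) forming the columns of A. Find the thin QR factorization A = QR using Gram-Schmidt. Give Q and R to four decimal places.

c_1 = (1, 1, -2, 2); ‖c_1‖ = 3.1623, so q_1 = (0.3162, 0.3162, -0.6325, 0.6325).
q_1·c_2 = 0.3162·1 + 0.3162·(-4) + (-0.6325)·4 + 0.6325·4 = -0.9487.
u_2 = c_2 + 0.9487·q_1 = (1.3000, -3.7000, 3.4000, 4.6000).
‖u_2‖ = 6.9354, so q_2 = (0.1874, -0.5335, 0.4902, 0.6633).
q_1·c_3 = 0.3162·(-3) + 0.3162·3 + (-0.6325)·4 + 0.6325·3 = -0.6325; q_2·c_3 = 0.1874·(-3) + (-0.5335)·3 + 0.4902·4 + 0.6633·3 = 1.7879.
u_3 = c_3 + 0.6325·q_1 − 1.7879·q_2 = (-3.1351, 4.1538, 2.7235, 2.2141).
‖u_3‖ = 6.2772, so q_3 = (-0.4994, 0.6617, 0.4339, 0.3527).

Q = [[0.3162, 0.1874, -0.4994], [0.3162, -0.5335, 0.6617], [-0.6325, 0.4902, 0.4339], [0.6325, 0.6633, 0.3527]], R = [[3.1623, -0.9487, -0.6325], [0.0000, 6.9354, 1.7879], [0.0000, 0.0000, 6.2772]]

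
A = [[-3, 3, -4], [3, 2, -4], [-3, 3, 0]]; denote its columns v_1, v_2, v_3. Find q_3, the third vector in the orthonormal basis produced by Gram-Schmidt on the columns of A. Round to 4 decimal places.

q_3 = (-0.7071, 0.0000, 0.7071)

v_1 = (-3, 3, -3); ‖v_1‖ = 5.1962, so q_1 = (-0.5774, 0.5774, -0.5774).
q_1·v_2 = (-0.5774)·3 + 0.5774·2 + (-0.5774)·3 = -2.3094.
u_2 = v_2 + 2.3094·q_1 = (1.6667, 3.3333, 1.6667).
‖u_2‖ = 4.0825, so q_2 = (0.4082, 0.8165, 0.4082).
q_1·v_3 = (-0.5774)·(-4) + 0.5774·(-4) + (-0.5774)·0 = 0.0000; q_2·v_3 = 0.4082·(-4) + 0.8165·(-4) + 0.4082·0 = -4.8990.
u_3 = v_3 + 0.0000·q_1 + 4.8990·q_2 = (-2.0000, 0.0000, 2.0000).
‖u_3‖ = 2.8284, so q_3 = (-0.7071, 0.0000, 0.7071).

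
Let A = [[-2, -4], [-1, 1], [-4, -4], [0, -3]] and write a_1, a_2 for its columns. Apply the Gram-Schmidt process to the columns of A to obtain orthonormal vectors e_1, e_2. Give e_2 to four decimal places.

e_2 = (-0.4414, 0.5110, 0.0929, -0.7317)

a_1 = (-2, -1, -4, 0); ‖a_1‖ = 4.5826, so e_1 = (-0.4364, -0.2182, -0.8729, 0.0000).
e_1·a_2 = (-0.4364)·(-4) + (-0.2182)·1 + (-0.8729)·(-4) + 0.0000·(-3) = 5.0190.
u_2 = a_2 − 5.0190·e_1 = (-1.8095, 2.0952, 0.3810, -3.0000).
‖u_2‖ = 4.0999, so e_2 = (-0.4414, 0.5110, 0.0929, -0.7317).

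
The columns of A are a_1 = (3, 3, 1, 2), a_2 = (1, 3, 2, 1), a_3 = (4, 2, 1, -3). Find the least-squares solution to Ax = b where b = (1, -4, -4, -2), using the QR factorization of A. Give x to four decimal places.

e_1 = a_1/‖a_1‖ = (3, 3, 1, 2)/4.7958 = (0.6255, 0.6255, 0.2085, 0.4170).
r_{12} = e_1·a_2 = 3.3362.
u_2 = a_2 − 3.3362·e_1 = (-1.0870, 0.9130, 1.3043, -0.3913).
‖u_2‖ = 1.9671, so e_2 = (-0.5526, 0.4642, 0.6631, -0.1989).
r_{13} = e_1·a_3 = 2.7107; r_{23} = e_2·a_3 = -0.0221.
u_3 = a_3 − 2.7107·e_1 + 0.0221·e_2 = (2.2921, 0.3146, 0.4494, -4.1348).
‖u_3‖ = 4.7594, so e_3 = (0.4816, 0.0661, 0.0944, -0.8688).
Qᵀb = (-3.5447, -4.6636, 1.5770).
Back-substitute: x_3 = 1.5770/4.7594 = 0.3313.
x_2 = (-4.6636 + 0.0221·0.3313)/1.9671 = -2.3671.
x_1 = (-3.5447 − 3.3362·(-2.3671) − 2.7107·0.3313)/4.7958 = 0.7202.

x = (0.7202, -2.3671, 0.3313)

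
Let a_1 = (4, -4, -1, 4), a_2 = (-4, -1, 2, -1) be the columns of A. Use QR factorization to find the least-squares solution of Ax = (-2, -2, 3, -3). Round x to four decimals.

q_1 = a_1/‖a_1‖ = (4, -4, -1, 4)/7.0000 = (0.5714, -0.5714, -0.1429, 0.5714).
r_{12} = q_1·a_2 = -2.5714.
u_2 = a_2 + 2.5714·q_1 = (-2.5306, -2.4694, 1.6327, 0.4694).
‖u_2‖ = 3.9227, so q_2 = (-0.6451, -0.6295, 0.4162, 0.1197).
Qᵀb = (-2.1429, 3.4389).
Back-substitute: x_2 = 3.4389/3.9227 = 0.8767.
x_1 = (-2.1429 + 2.5714·0.8767)/7.0000 = 0.0159.

x = (0.0159, 0.8767)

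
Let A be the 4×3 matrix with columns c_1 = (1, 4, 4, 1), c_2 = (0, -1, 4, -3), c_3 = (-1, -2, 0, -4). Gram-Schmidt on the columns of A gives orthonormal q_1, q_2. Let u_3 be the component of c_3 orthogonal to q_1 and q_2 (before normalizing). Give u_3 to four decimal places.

u_3 = (-0.4222, 1.0498, -0.6426, -1.2067)

q_1 = c_1/‖c_1‖ = (1, 4, 4, 1)/5.8310 = (0.1715, 0.6860, 0.6860, 0.1715).
r_{12} = q_1·c_2 = 1.5435.
u_2 = c_2 − 1.5435·q_1 = (-0.2647, -2.0588, 2.9412, -3.2647).
‖u_2‖ = 4.8598, so q_2 = (-0.0545, -0.4236, 0.6052, -0.6718).
r_{13} = q_1·c_3 = -2.2295; r_{23} = q_2·c_3 = 3.5889.
u_3 = c_3 + 2.2295·q_1 − 3.5889·q_2 = (-0.4222, 1.0498, -0.6426, -1.2067).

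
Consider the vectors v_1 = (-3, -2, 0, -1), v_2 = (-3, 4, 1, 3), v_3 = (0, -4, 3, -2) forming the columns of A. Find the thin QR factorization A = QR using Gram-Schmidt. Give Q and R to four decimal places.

v_1 = (-3, -2, 0, -1); ‖v_1‖ = 3.7417, so e_1 = (-0.8018, -0.5345, 0.0000, -0.2673).
e_1·v_2 = (-0.8018)·(-3) + (-0.5345)·4 + 0.0000·1 + (-0.2673)·3 = -0.5345.
u_2 = v_2 + 0.5345·e_1 = (-3.4286, 3.7143, 1.0000, 2.8571).
‖u_2‖ = 5.8919, so e_2 = (-0.5819, 0.6304, 0.1697, 0.4849).
e_1·v_3 = (-0.8018)·0 + (-0.5345)·(-4) + 0.0000·3 + (-0.2673)·(-2) = 2.6726; e_2·v_3 = (-0.5819)·0 + 0.6304·(-4) + 0.1697·3 + 0.4849·(-2) = -2.9823.
u_3 = v_3 − 2.6726·e_1 + 2.9823·e_2 = (0.4074, -0.6914, 3.5062, 0.1605).
‖u_3‖ = 3.6004, so e_3 = (0.1132, -0.1920, 0.9738, 0.0446).

Q = [[-0.8018, -0.5819, 0.1132], [-0.5345, 0.6304, -0.1920], [0.0000, 0.1697, 0.9738], [-0.2673, 0.4849, 0.0446]], R = [[3.7417, -0.5345, 2.6726], [0.0000, 5.8919, -2.9823], [0.0000, 0.0000, 3.6004]]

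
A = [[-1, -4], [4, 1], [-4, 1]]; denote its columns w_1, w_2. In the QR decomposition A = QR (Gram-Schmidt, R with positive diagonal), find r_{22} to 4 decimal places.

q_1 = w_1/‖w_1‖ = (-1, 4, -4)/5.7446 = (-0.1741, 0.6963, -0.6963).
r_{12} = q_1·w_2 = 0.6963.
u_2 = w_2 − 0.6963·q_1 = (-3.8788, 0.5152, 1.4848).
r_{22} = ‖u_2‖ = 4.1851.

r_{22} = 4.1851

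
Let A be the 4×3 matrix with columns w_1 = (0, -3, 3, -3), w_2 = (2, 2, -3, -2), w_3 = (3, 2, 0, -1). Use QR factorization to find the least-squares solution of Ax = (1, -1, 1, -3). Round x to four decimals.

w_1 = (0, -3, 3, -3); ‖w_1‖ = 5.1962, so q_1 = (0.0000, -0.5774, 0.5774, -0.5774).
q_1·w_2 = 0.0000·2 + (-0.5774)·2 + 0.5774·(-3) + (-0.5774)·(-2) = -1.7321.
u_2 = w_2 + 1.7321·q_1 = (2.0000, 1.0000, -2.0000, -3.0000).
‖u_2‖ = 4.2426, so q_2 = (0.4714, 0.2357, -0.4714, -0.7071).
q_1·w_3 = 0.0000·3 + (-0.5774)·2 + 0.5774·0 + (-0.5774)·(-1) = -0.5774; q_2·w_3 = 0.4714·3 + 0.2357·2 + (-0.4714)·0 + (-0.7071)·(-1) = 2.5927.
u_3 = w_3 + 0.5774·q_1 − 2.5927·q_2 = (1.7778, 1.0556, 1.5556, 0.5000).
‖u_3‖ = 2.6352, so q_3 = (0.6746, 0.4006, 0.5903, 0.1897).
Qᵀb = (2.8868, 1.8856, 0.2951).
Back-substitute: x_3 = 0.2951/2.6352 = 0.1120.
x_2 = (1.8856 − 2.5927·0.1120)/4.2426 = 0.3760.
x_1 = (2.8868 + 1.7321·0.3760 + 0.5774·0.1120)/5.1962 = 0.6933.

x = (0.6933, 0.3760, 0.1120)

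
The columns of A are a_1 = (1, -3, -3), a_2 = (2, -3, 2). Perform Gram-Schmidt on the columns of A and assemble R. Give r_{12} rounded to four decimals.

a_1 = (1, -3, -3); ‖a_1‖ = 4.3589, so q_1 = (0.2294, -0.6882, -0.6882).
r_{12} = q_1·a_2 = 1.1471.

r_{12} = 1.1471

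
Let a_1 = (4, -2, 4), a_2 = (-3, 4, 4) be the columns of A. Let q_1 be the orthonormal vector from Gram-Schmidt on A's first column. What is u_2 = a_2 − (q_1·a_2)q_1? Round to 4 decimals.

u_2 = (-2.5556, 3.7778, 4.4444)

q_1 = a_1/‖a_1‖ = (4, -2, 4)/6.0000 = (0.6667, -0.3333, 0.6667).
r_{12} = q_1·a_2 = -0.6667.
u_2 = a_2 + 0.6667·q_1 = (-2.5556, 3.7778, 4.4444).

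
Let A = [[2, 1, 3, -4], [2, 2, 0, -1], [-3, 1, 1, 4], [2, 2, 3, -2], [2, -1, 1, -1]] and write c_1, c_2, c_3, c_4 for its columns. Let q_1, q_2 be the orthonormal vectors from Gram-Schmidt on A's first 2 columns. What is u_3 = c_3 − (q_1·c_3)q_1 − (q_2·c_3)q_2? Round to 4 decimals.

q_1 = c_1/‖c_1‖ = (2, 2, -3, 2, 2)/5.0000 = (0.4000, 0.4000, -0.6000, 0.4000, 0.4000).
r_{12} = q_1·c_2 = 1.0000.
u_2 = c_2 − 1.0000·q_1 = (0.6000, 1.6000, 1.6000, 1.6000, -1.4000).
‖u_2‖ = 3.1623, so q_2 = (0.1897, 0.5060, 0.5060, 0.5060, -0.4427).
r_{13} = q_1·c_3 = 2.2000; r_{23} = q_2·c_3 = 2.1503.
u_3 = c_3 − 2.2000·q_1 − 2.1503·q_2 = (1.7120, -1.9680, 1.2320, 1.0320, 1.0720).

u_3 = (1.7120, -1.9680, 1.2320, 1.0320, 1.0720)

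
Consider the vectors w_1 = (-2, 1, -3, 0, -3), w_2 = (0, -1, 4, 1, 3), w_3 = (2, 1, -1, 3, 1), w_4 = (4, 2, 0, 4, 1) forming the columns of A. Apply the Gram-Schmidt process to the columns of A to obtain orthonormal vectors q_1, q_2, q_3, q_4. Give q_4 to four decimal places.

q_4 = (0.2935, 0.4952, 0.5625, 0.0245, -0.5930)

q_1 = w_1/‖w_1‖ = (-2, 1, -3, 0, -3)/4.7958 = (-0.4170, 0.2085, -0.6255, 0.0000, -0.6255).
r_{12} = q_1·w_2 = -4.5873.
u_2 = w_2 + 4.5873·q_1 = (-1.9130, -0.0435, 1.1304, 1.0000, 0.1304).
‖u_2‖ = 2.4406, so q_2 = (-0.7838, -0.0178, 0.4632, 0.4097, 0.0534).
r_{13} = q_1·w_3 = -0.6255; r_{23} = q_2·w_3 = -0.7660.
u_3 = w_3 + 0.6255·q_1 + 0.7660·q_2 = (1.1387, 1.1168, -1.0365, 3.3139, 0.6496).
‖u_3‖ = 3.8758, so q_3 = (0.2938, 0.2881, -0.2674, 0.8550, 0.1676).
r_{14} = q_1·w_4 = -1.8766; r_{24} = q_2·w_4 = -1.4786; r_{34} = q_3·w_4 = 5.3391.
u_4 = w_4 + 1.8766·q_1 + 1.4786·q_2 − 5.3391·q_3 = (0.4898, 0.8265, 0.9388, 0.0408, -0.9898).
‖u_4‖ = 1.6690, so q_4 = (0.2935, 0.4952, 0.5625, 0.0245, -0.5930).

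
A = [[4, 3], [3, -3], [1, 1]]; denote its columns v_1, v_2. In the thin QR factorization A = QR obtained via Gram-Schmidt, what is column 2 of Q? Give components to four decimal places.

q_1 = v_1/‖v_1‖ = (4, 3, 1)/5.0990 = (0.7845, 0.5883, 0.1961).
r_{12} = q_1·v_2 = 0.7845.
u_2 = v_2 − 0.7845·q_1 = (2.3846, -3.4615, 0.8462).
‖u_2‖ = 4.2877, so q_2 = (0.5561, -0.8073, 0.1973).

q_2 = (0.5561, -0.8073, 0.1973)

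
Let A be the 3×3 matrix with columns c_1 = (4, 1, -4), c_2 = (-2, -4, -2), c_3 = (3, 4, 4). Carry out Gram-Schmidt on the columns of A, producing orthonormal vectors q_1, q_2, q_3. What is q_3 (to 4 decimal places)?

q_1 = c_1/‖c_1‖ = (4, 1, -4)/5.7446 = (0.6963, 0.1741, -0.6963).
r_{12} = q_1·c_2 = -0.6963.
u_2 = c_2 + 0.6963·q_1 = (-1.5152, -3.8788, -2.4848).
‖u_2‖ = 4.8492, so q_2 = (-0.3125, -0.7999, -0.5124).
r_{13} = q_1·c_3 = 0.0000; r_{23} = q_2·c_3 = -6.1865.
u_3 = c_3 + 0.0000·q_1 + 6.1865·q_2 = (1.0670, -0.9485, 0.8299).
‖u_3‖ = 1.6513, so q_3 = (0.6462, -0.5744, 0.5026).

q_3 = (0.6462, -0.5744, 0.5026)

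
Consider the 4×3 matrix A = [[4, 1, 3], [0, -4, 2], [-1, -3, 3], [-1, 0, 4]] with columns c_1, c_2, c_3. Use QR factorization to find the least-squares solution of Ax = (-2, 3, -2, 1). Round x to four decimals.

x = (-0.2230, -0.3246, -0.1429)

e_1 = c_1/‖c_1‖ = (4, 0, -1, -1)/4.2426 = (0.9428, 0.0000, -0.2357, -0.2357).
r_{12} = e_1·c_2 = 1.6499.
u_2 = c_2 − 1.6499·e_1 = (-0.5556, -4.0000, -2.6111, 0.3889).
‖u_2‖ = 4.8247, so e_2 = (-0.1151, -0.8291, -0.5412, 0.0806).
r_{13} = e_1·c_3 = 1.1785; r_{23} = e_2·c_3 = -3.3048.
u_3 = c_3 − 1.1785·e_1 + 3.3048·e_2 = (1.5084, -0.7399, 1.4893, 4.5442).
‖u_3‖ = 5.0685, so e_3 = (0.2976, -0.1460, 0.2938, 0.8965).
Qᵀb = (-1.6499, -1.0939, -0.7242).
Back-substitute: x_3 = -0.7242/5.0685 = -0.1429.
x_2 = (-1.0939 + 3.3048·(-0.1429))/4.8247 = -0.3246.
x_1 = (-1.6499 − 1.6499·(-0.3246) − 1.1785·(-0.1429))/4.2426 = -0.2230.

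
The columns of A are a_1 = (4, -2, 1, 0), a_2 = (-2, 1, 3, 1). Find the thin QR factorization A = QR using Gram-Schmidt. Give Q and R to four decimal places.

e_1 = a_1/‖a_1‖ = (4, -2, 1, 0)/4.5826 = (0.8729, -0.4364, 0.2182, 0.0000).
r_{12} = e_1·a_2 = -1.5275.
u_2 = a_2 + 1.5275·e_1 = (-0.6667, 0.3333, 3.3333, 1.0000).
‖u_2‖ = 3.5590, so e_2 = (-0.1873, 0.0937, 0.9366, 0.2810).

Q = [[0.8729, -0.1873], [-0.4364, 0.0937], [0.2182, 0.9366], [0.0000, 0.2810]], R = [[4.5826, -1.5275], [0.0000, 3.5590]]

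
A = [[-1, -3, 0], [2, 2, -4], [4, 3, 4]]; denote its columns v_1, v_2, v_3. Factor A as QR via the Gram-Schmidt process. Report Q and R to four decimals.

v_1 = (-1, 2, 4); ‖v_1‖ = 4.5826, so e_1 = (-0.2182, 0.4364, 0.8729).
e_1·v_2 = (-0.2182)·(-3) + 0.4364·2 + 0.8729·3 = 4.1461.
u_2 = v_2 − 4.1461·e_1 = (-2.0952, 0.1905, -0.6190).
‖u_2‖ = 2.1931, so e_2 = (-0.9554, 0.0869, -0.2823).
e_1·v_3 = (-0.2182)·0 + 0.4364·(-4) + 0.8729·4 = 1.7457; e_2·v_3 = (-0.9554)·0 + 0.0869·(-4) + (-0.2823)·4 = -1.4765.
u_3 = v_3 − 1.7457·e_1 + 1.4765·e_2 = (-1.0297, -4.6337, 2.0594).
‖u_3‖ = 5.1742, so e_3 = (-0.1990, -0.8955, 0.3980).

Q = [[-0.2182, -0.9554, -0.1990], [0.4364, 0.0869, -0.8955], [0.8729, -0.2823, 0.3980]], R = [[4.5826, 4.1461, 1.7457], [0.0000, 2.1931, -1.4765], [0.0000, 0.0000, 5.1742]]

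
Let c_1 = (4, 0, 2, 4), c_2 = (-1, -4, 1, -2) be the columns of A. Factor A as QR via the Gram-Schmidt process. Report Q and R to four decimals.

Q = [[0.6667, 0.0253], [0.0000, -0.9123], [0.3333, 0.3548], [0.6667, -0.2027]], R = [[6.0000, -1.6667], [0.0000, 4.3843]]

e_1 = c_1/‖c_1‖ = (4, 0, 2, 4)/6.0000 = (0.6667, 0.0000, 0.3333, 0.6667).
r_{12} = e_1·c_2 = -1.6667.
u_2 = c_2 + 1.6667·e_1 = (0.1111, -4.0000, 1.5556, -0.8889).
‖u_2‖ = 4.3843, so e_2 = (0.0253, -0.9123, 0.3548, -0.2027).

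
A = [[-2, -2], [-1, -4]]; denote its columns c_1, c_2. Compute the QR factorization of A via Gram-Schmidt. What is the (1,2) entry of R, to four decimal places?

q_1 = c_1/‖c_1‖ = (-2, -1)/2.2361 = (-0.8944, -0.4472).
r_{12} = q_1·c_2 = 3.5777.

r_{12} = 3.5777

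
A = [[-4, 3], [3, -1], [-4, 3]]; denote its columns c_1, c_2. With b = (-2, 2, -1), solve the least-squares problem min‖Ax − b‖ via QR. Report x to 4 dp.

x = (0.9000, 0.7000)

q_1 = c_1/‖c_1‖ = (-4, 3, -4)/6.4031 = (-0.6247, 0.4685, -0.6247).
r_{12} = q_1·c_2 = -4.2167.
u_2 = c_2 + 4.2167·q_1 = (0.3659, 0.9756, 0.3659).
‖u_2‖ = 1.1043, so q_2 = (0.3313, 0.8835, 0.3313).
Qᵀb = (2.8111, 0.7730).
Back-substitute: x_2 = 0.7730/1.1043 = 0.7000.
x_1 = (2.8111 + 4.2167·0.7000)/6.4031 = 0.9000.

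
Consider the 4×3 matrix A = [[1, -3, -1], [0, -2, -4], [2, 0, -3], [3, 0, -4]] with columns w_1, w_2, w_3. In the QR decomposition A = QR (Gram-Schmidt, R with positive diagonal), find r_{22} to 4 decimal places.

r_{22} = 3.5153

w_1 = (1, 0, 2, 3); ‖w_1‖ = 3.7417, so e_1 = (0.2673, 0.0000, 0.5345, 0.8018).
e_1·w_2 = 0.2673·(-3) + 0.0000·(-2) + 0.5345·0 + 0.8018·0 = -0.8018.
u_2 = w_2 + 0.8018·e_1 = (-2.7857, -2.0000, 0.4286, 0.6429).
r_{22} = ‖u_2‖ = 3.5153.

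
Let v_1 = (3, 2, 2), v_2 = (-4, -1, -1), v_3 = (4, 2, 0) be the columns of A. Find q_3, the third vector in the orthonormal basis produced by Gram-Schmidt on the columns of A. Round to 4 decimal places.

q_3 = (0.0000, 0.7071, -0.7071)

v_1 = (3, 2, 2); ‖v_1‖ = 4.1231, so q_1 = (0.7276, 0.4851, 0.4851).
q_1·v_2 = 0.7276·(-4) + 0.4851·(-1) + 0.4851·(-1) = -3.8806.
u_2 = v_2 + 3.8806·q_1 = (-1.1765, 0.8824, 0.8824).
‖u_2‖ = 1.7150, so q_2 = (-0.6860, 0.5145, 0.5145).
q_1·v_3 = 0.7276·4 + 0.4851·2 + 0.4851·0 = 3.8806; q_2·v_3 = (-0.6860)·4 + 0.5145·2 + 0.5145·0 = -1.7150.
u_3 = v_3 − 3.8806·q_1 + 1.7150·q_2 = (0.0000, 1.0000, -1.0000).
‖u_3‖ = 1.4142, so q_3 = (0.0000, 0.7071, -0.7071).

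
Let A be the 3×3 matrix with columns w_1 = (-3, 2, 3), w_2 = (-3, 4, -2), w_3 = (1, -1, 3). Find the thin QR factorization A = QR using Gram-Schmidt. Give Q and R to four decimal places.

Q = [[-0.6396, -0.3094, 0.7037], [0.4264, 0.6189, 0.6597], [0.6396, -0.7220, 0.2639]], R = [[4.6904, 2.3452, 0.8528], [0.0000, 4.8477, -3.0943], [0.0000, 0.0000, 0.8356]]

w_1 = (-3, 2, 3); ‖w_1‖ = 4.6904, so e_1 = (-0.6396, 0.4264, 0.6396).
e_1·w_2 = (-0.6396)·(-3) + 0.4264·4 + 0.6396·(-2) = 2.3452.
u_2 = w_2 − 2.3452·e_1 = (-1.5000, 3.0000, -3.5000).
‖u_2‖ = 4.8477, so e_2 = (-0.3094, 0.6189, -0.7220).
e_1·w_3 = (-0.6396)·1 + 0.4264·(-1) + 0.6396·3 = 0.8528; e_2·w_3 = (-0.3094)·1 + 0.6189·(-1) + (-0.7220)·3 = -3.0943.
u_3 = w_3 − 0.8528·e_1 + 3.0943·e_2 = (0.5880, 0.5513, 0.2205).
‖u_3‖ = 0.8356, so e_3 = (0.7037, 0.6597, 0.2639).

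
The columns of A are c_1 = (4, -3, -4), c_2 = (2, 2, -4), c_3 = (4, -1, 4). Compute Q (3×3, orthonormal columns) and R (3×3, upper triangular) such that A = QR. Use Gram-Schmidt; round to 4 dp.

q_1 = c_1/‖c_1‖ = (4, -3, -4)/6.4031 = (0.6247, -0.4685, -0.6247).
r_{12} = q_1·c_2 = 2.8111.
u_2 = c_2 − 2.8111·q_1 = (0.2439, 3.3171, -2.2439).
‖u_2‖ = 4.0122, so q_2 = (0.0608, 0.8268, -0.5593).
r_{13} = q_1·c_3 = 0.4685; r_{23} = q_2·c_3 = -2.8207.
u_3 = c_3 − 0.4685·q_1 + 2.8207·q_2 = (3.8788, 1.5515, 2.7152).
‖u_3‖ = 4.9824, so q_3 = (0.7785, 0.3114, 0.5449).

Q = [[0.6247, 0.0608, 0.7785], [-0.4685, 0.8268, 0.3114], [-0.6247, -0.5593, 0.5449]], R = [[6.4031, 2.8111, 0.4685], [0.0000, 4.0122, -2.8207], [0.0000, 0.0000, 4.9824]]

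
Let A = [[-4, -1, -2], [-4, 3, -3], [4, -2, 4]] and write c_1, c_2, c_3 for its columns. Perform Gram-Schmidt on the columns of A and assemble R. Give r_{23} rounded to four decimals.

r_{23} = -1.0190

c_1 = (-4, -4, 4); ‖c_1‖ = 6.9282, so e_1 = (-0.5774, -0.5774, 0.5774).
e_1·c_2 = (-0.5774)·(-1) + (-0.5774)·3 + 0.5774·(-2) = -2.3094.
u_2 = c_2 + 2.3094·e_1 = (-2.3333, 1.6667, -0.6667).
‖u_2‖ = 2.9439, so e_2 = (-0.7926, 0.5661, -0.2265).
r_{23} = e_2·c_3 = -1.0190.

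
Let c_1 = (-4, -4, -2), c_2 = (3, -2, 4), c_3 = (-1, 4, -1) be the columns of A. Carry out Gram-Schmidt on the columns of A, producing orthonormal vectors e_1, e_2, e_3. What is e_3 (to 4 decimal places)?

c_1 = (-4, -4, -2); ‖c_1‖ = 6.0000, so e_1 = (-0.6667, -0.6667, -0.3333).
e_1·c_2 = (-0.6667)·3 + (-0.6667)·(-2) + (-0.3333)·4 = -2.0000.
u_2 = c_2 + 2.0000·e_1 = (1.6667, -3.3333, 3.3333).
‖u_2‖ = 5.0000, so e_2 = (0.3333, -0.6667, 0.6667).
e_1·c_3 = (-0.6667)·(-1) + (-0.6667)·4 + (-0.3333)·(-1) = -1.6667; e_2·c_3 = 0.3333·(-1) + (-0.6667)·4 + 0.6667·(-1) = -3.6667.
u_3 = c_3 + 1.6667·e_1 + 3.6667·e_2 = (-0.8889, 0.4444, 0.8889).
‖u_3‖ = 1.3333, so e_3 = (-0.6667, 0.3333, 0.6667).

e_3 = (-0.6667, 0.3333, 0.6667)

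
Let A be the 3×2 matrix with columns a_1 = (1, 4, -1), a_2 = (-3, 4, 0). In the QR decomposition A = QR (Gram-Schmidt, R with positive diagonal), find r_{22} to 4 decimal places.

a_1 = (1, 4, -1); ‖a_1‖ = 4.2426, so e_1 = (0.2357, 0.9428, -0.2357).
e_1·a_2 = 0.2357·(-3) + 0.9428·4 + (-0.2357)·0 = 3.0641.
u_2 = a_2 − 3.0641·e_1 = (-3.7222, 1.1111, 0.7222).
r_{22} = ‖u_2‖ = 3.9511.

r_{22} = 3.9511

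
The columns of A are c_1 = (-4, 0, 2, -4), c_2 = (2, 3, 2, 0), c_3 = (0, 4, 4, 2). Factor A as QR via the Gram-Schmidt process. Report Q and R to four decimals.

Q = [[-0.6667, 0.3823, -0.5462], [0.0000, 0.7373, 0.1092], [0.3333, 0.5462, 0.3823], [-0.6667, -0.1092, 0.7373]], R = [[6.0000, -0.6667, 0.0000], [0.0000, 4.0689, 4.9154], [0.0000, 0.0000, 3.4408]]

q_1 = c_1/‖c_1‖ = (-4, 0, 2, -4)/6.0000 = (-0.6667, 0.0000, 0.3333, -0.6667).
r_{12} = q_1·c_2 = -0.6667.
u_2 = c_2 + 0.6667·q_1 = (1.5556, 3.0000, 2.2222, -0.4444).
‖u_2‖ = 4.0689, so q_2 = (0.3823, 0.7373, 0.5462, -0.1092).
r_{13} = q_1·c_3 = 0.0000; r_{23} = q_2·c_3 = 4.9154.
u_3 = c_3 + 0.0000·q_1 − 4.9154·q_2 = (-1.8792, 0.3758, 1.3154, 2.5369).
‖u_3‖ = 3.4408, so q_3 = (-0.5462, 0.1092, 0.3823, 0.7373).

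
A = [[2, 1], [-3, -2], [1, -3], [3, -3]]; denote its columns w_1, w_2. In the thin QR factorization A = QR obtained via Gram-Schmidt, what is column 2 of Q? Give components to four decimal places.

e_2 = (0.2854, -0.5340, -0.5984, -0.5247)

w_1 = (2, -3, 1, 3); ‖w_1‖ = 4.7958, so e_1 = (0.4170, -0.6255, 0.2085, 0.6255).
e_1·w_2 = 0.4170·1 + (-0.6255)·(-2) + 0.2085·(-3) + 0.6255·(-3) = -0.8341.
u_2 = w_2 + 0.8341·e_1 = (1.3478, -2.5217, -2.8261, -2.4783).
‖u_2‖ = 4.7227, so e_2 = (0.2854, -0.5340, -0.5984, -0.5247).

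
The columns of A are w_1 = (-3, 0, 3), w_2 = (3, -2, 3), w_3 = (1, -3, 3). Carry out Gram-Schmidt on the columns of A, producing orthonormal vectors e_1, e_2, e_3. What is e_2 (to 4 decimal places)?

e_2 = (0.6396, -0.4264, 0.6396)

w_1 = (-3, 0, 3); ‖w_1‖ = 4.2426, so e_1 = (-0.7071, 0.0000, 0.7071).
e_1·w_2 = (-0.7071)·3 + 0.0000·(-2) + 0.7071·3 = 0.0000.
u_2 = w_2 + 0.0000·e_1 = (3.0000, -2.0000, 3.0000).
‖u_2‖ = 4.6904, so e_2 = (0.6396, -0.4264, 0.6396).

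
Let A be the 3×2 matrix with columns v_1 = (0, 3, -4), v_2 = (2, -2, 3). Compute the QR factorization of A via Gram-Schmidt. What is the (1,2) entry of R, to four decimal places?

r_{12} = -3.6000

q_1 = v_1/‖v_1‖ = (0, 3, -4)/5.0000 = (0.0000, 0.6000, -0.8000).
r_{12} = q_1·v_2 = -3.6000.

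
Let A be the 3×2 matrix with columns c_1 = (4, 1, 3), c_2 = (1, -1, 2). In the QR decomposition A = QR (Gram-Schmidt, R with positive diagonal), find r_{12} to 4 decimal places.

r_{12} = 1.7650

c_1 = (4, 1, 3); ‖c_1‖ = 5.0990, so e_1 = (0.7845, 0.1961, 0.5883).
r_{12} = e_1·c_2 = 1.7650.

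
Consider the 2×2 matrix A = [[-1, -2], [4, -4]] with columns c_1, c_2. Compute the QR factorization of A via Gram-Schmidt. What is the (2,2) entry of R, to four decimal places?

r_{22} = 2.9104

c_1 = (-1, 4); ‖c_1‖ = 4.1231, so q_1 = (-0.2425, 0.9701).
q_1·c_2 = (-0.2425)·(-2) + 0.9701·(-4) = -3.3955.
u_2 = c_2 + 3.3955·q_1 = (-2.8235, -0.7059).
r_{22} = ‖u_2‖ = 2.9104.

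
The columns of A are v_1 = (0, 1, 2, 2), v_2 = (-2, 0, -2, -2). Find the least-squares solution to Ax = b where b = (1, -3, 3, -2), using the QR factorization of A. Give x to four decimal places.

x = (-1.0000, -1.0000)

v_1 = (0, 1, 2, 2); ‖v_1‖ = 3.0000, so q_1 = (0.0000, 0.3333, 0.6667, 0.6667).
q_1·v_2 = 0.0000·(-2) + 0.3333·0 + 0.6667·(-2) + 0.6667·(-2) = -2.6667.
u_2 = v_2 + 2.6667·q_1 = (-2.0000, 0.8889, -0.2222, -0.2222).
‖u_2‖ = 2.2111, so q_2 = (-0.9045, 0.4020, -0.1005, -0.1005).
Qᵀb = (-0.3333, -2.2111).
Back-substitute: x_2 = -2.2111/2.2111 = -1.0000.
x_1 = (-0.3333 + 2.6667·(-1.0000))/3.0000 = -1.0000.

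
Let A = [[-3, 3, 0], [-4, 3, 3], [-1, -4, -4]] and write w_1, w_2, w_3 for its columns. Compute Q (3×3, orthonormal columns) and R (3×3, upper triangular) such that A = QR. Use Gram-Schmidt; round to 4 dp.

Q = [[-0.5883, 0.2171, -0.7789], [-0.7845, 0.0804, 0.6149], [-0.1961, -0.9728, -0.1230]], R = [[5.0990, -3.3340, -1.5689], [0.0000, 4.7838, 4.1325], [0.0000, 0.0000, 2.3368]]

w_1 = (-3, -4, -1); ‖w_1‖ = 5.0990, so e_1 = (-0.5883, -0.7845, -0.1961).
e_1·w_2 = (-0.5883)·3 + (-0.7845)·3 + (-0.1961)·(-4) = -3.3340.
u_2 = w_2 + 3.3340·e_1 = (1.0385, 0.3846, -4.6538).
‖u_2‖ = 4.7838, so e_2 = (0.2171, 0.0804, -0.9728).
e_1·w_3 = (-0.5883)·0 + (-0.7845)·3 + (-0.1961)·(-4) = -1.5689; e_2·w_3 = 0.2171·0 + 0.0804·3 + (-0.9728)·(-4) = 4.1325.
u_3 = w_3 + 1.5689·e_1 − 4.1325·e_2 = (-1.8202, 1.4370, -0.2874).
‖u_3‖ = 2.3368, so e_3 = (-0.7789, 0.6149, -0.1230).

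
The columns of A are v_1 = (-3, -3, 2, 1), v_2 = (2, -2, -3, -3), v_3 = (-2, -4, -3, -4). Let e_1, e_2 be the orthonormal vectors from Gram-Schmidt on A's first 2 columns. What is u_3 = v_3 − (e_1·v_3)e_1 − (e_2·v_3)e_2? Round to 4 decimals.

u_3 = (-1.9903, 1.0155, -0.9207, -1.0832)

e_1 = v_1/‖v_1‖ = (-3, -3, 2, 1)/4.7958 = (-0.6255, -0.6255, 0.4170, 0.2085).
r_{12} = e_1·v_2 = -1.8766.
u_2 = v_2 + 1.8766·e_1 = (0.8261, -3.1739, -2.2174, -2.6087).
‖u_2‖ = 4.7411, so e_2 = (0.1742, -0.6694, -0.4677, -0.5502).
r_{13} = e_1·v_3 = 1.6681; r_{23} = e_2·v_3 = 5.9333.
u_3 = v_3 − 1.6681·e_1 − 5.9333·e_2 = (-1.9903, 1.0155, -0.9207, -1.0832).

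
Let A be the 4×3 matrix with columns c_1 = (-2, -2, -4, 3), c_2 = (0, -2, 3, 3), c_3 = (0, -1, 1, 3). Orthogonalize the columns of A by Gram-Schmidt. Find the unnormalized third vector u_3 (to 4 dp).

u_3 = (0.3862, 0.6414, -0.1103, 0.5379)

c_1 = (-2, -2, -4, 3); ‖c_1‖ = 5.7446, so q_1 = (-0.3482, -0.3482, -0.6963, 0.5222).
q_1·c_2 = (-0.3482)·0 + (-0.3482)·(-2) + (-0.6963)·3 + 0.5222·3 = 0.1741.
u_2 = c_2 − 0.1741·q_1 = (0.0606, -1.9394, 3.1212, 2.9091).
‖u_2‖ = 4.6872, so q_2 = (0.0129, -0.4138, 0.6659, 0.6206).
q_1·c_3 = (-0.3482)·0 + (-0.3482)·(-1) + (-0.6963)·1 + 0.5222·3 = 1.2185; q_2·c_3 = 0.0129·0 + (-0.4138)·(-1) + 0.6659·1 + 0.6206·3 = 2.9416.
u_3 = c_3 − 1.2185·q_1 − 2.9416·q_2 = (0.3862, 0.6414, -0.1103, 0.5379).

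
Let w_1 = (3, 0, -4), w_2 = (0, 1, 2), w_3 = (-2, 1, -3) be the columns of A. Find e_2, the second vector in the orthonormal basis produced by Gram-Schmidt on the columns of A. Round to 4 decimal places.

e_2 = (0.6146, 0.6402, 0.4609)

w_1 = (3, 0, -4); ‖w_1‖ = 5.0000, so e_1 = (0.6000, 0.0000, -0.8000).
e_1·w_2 = 0.6000·0 + 0.0000·1 + (-0.8000)·2 = -1.6000.
u_2 = w_2 + 1.6000·e_1 = (0.9600, 1.0000, 0.7200).
‖u_2‖ = 1.5620, so e_2 = (0.6146, 0.6402, 0.4609).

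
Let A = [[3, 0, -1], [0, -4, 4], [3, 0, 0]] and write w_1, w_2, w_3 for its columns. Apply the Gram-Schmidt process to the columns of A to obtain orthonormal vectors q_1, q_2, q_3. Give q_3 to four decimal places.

q_3 = (-0.7071, 0.0000, 0.7071)

w_1 = (3, 0, 3); ‖w_1‖ = 4.2426, so q_1 = (0.7071, 0.0000, 0.7071).
q_1·w_2 = 0.7071·0 + 0.0000·(-4) + 0.7071·0 = 0.0000.
u_2 = w_2 + 0.0000·q_1 = (0.0000, -4.0000, 0.0000).
‖u_2‖ = 4.0000, so q_2 = (0.0000, -1.0000, 0.0000).
q_1·w_3 = 0.7071·(-1) + 0.0000·4 + 0.7071·0 = -0.7071; q_2·w_3 = 0.0000·(-1) + (-1.0000)·4 + 0.0000·0 = -4.0000.
u_3 = w_3 + 0.7071·q_1 + 4.0000·q_2 = (-0.5000, 0.0000, 0.5000).
‖u_3‖ = 0.7071, so q_3 = (-0.7071, 0.0000, 0.7071).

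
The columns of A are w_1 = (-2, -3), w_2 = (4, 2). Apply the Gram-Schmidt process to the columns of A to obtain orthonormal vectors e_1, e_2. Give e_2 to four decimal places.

e_2 = (0.8321, -0.5547)

w_1 = (-2, -3); ‖w_1‖ = 3.6056, so e_1 = (-0.5547, -0.8321).
e_1·w_2 = (-0.5547)·4 + (-0.8321)·2 = -3.8829.
u_2 = w_2 + 3.8829·e_1 = (1.8462, -1.2308).
‖u_2‖ = 2.2188, so e_2 = (0.8321, -0.5547).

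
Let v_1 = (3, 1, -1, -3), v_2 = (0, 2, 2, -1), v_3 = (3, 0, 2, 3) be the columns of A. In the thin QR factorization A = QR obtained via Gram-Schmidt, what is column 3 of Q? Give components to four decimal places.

v_1 = (3, 1, -1, -3); ‖v_1‖ = 4.4721, so q_1 = (0.6708, 0.2236, -0.2236, -0.6708).
q_1·v_2 = 0.6708·0 + 0.2236·2 + (-0.2236)·2 + (-0.6708)·(-1) = 0.6708.
u_2 = v_2 − 0.6708·q_1 = (-0.4500, 1.8500, 2.1500, -0.5500).
‖u_2‖ = 2.9240, so q_2 = (-0.1539, 0.6327, 0.7353, -0.1881).
q_1·v_3 = 0.6708·3 + 0.2236·0 + (-0.2236)·2 + (-0.6708)·3 = -0.4472; q_2·v_3 = (-0.1539)·3 + 0.6327·0 + 0.7353·2 + (-0.1881)·3 = 0.4446.
u_3 = v_3 + 0.4472·q_1 − 0.4446·q_2 = (3.3684, -0.1813, 1.5731, 2.7836).
‖u_3‖ = 4.6478, so q_3 = (0.7247, -0.0390, 0.3385, 0.5989).

q_3 = (0.7247, -0.0390, 0.3385, 0.5989)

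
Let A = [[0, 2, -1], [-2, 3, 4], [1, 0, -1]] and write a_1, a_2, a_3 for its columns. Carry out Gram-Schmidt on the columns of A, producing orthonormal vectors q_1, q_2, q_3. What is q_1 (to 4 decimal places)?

a_1 = (0, -2, 1); ‖a_1‖ = 2.2361, so q_1 = (0.0000, -0.8944, 0.4472).

q_1 = (0.0000, -0.8944, 0.4472)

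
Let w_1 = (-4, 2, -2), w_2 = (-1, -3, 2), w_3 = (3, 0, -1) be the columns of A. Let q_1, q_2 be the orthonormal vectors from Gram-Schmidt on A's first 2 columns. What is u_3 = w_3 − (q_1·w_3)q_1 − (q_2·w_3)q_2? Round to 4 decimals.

q_1 = w_1/‖w_1‖ = (-4, 2, -2)/4.8990 = (-0.8165, 0.4082, -0.4082).
r_{12} = q_1·w_2 = -1.2247.
u_2 = w_2 + 1.2247·q_1 = (-2.0000, -2.5000, 1.5000).
‖u_2‖ = 3.5355, so q_2 = (-0.5657, -0.7071, 0.4243).
r_{13} = q_1·w_3 = -2.0412; r_{23} = q_2·w_3 = -2.1213.
u_3 = w_3 + 2.0412·q_1 + 2.1213·q_2 = (0.1333, -0.6667, -0.9333).

u_3 = (0.1333, -0.6667, -0.9333)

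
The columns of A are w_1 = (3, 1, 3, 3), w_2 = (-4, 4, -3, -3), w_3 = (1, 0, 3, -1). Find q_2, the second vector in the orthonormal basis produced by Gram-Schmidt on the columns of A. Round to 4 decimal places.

q_2 = (-0.2388, 0.9692, -0.0421, -0.0421)

w_1 = (3, 1, 3, 3); ‖w_1‖ = 5.2915, so q_1 = (0.5669, 0.1890, 0.5669, 0.5669).
q_1·w_2 = 0.5669·(-4) + 0.1890·4 + 0.5669·(-3) + 0.5669·(-3) = -4.9135.
u_2 = w_2 + 4.9135·q_1 = (-1.2143, 4.9286, -0.2143, -0.2143).
‖u_2‖ = 5.0850, so q_2 = (-0.2388, 0.9692, -0.0421, -0.0421).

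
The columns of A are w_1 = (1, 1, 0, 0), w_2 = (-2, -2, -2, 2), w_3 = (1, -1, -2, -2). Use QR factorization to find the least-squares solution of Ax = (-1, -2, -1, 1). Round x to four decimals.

x = (-0.5000, 0.5000, 0.1000)

w_1 = (1, 1, 0, 0); ‖w_1‖ = 1.4142, so q_1 = (0.7071, 0.7071, 0.0000, 0.0000).
q_1·w_2 = 0.7071·(-2) + 0.7071·(-2) + 0.0000·(-2) + 0.0000·2 = -2.8284.
u_2 = w_2 + 2.8284·q_1 = (0.0000, 0.0000, -2.0000, 2.0000).
‖u_2‖ = 2.8284, so q_2 = (0.0000, 0.0000, -0.7071, 0.7071).
q_1·w_3 = 0.7071·1 + 0.7071·(-1) + 0.0000·(-2) + 0.0000·(-2) = 0.0000; q_2·w_3 = (0.0000)·1 + (0.0000)·(-1) + (-0.7071)·(-2) + 0.7071·(-2) = 0.0000.
u_3 = w_3 + 0.0000·q_1 + 0.0000·q_2 = (1.0000, -1.0000, -2.0000, -2.0000).
‖u_3‖ = 3.1623, so q_3 = (0.3162, -0.3162, -0.6325, -0.6325).
Qᵀb = (-2.1213, 1.4142, 0.3162).
Back-substitute: x_3 = 0.3162/3.1623 = 0.1000.
x_2 = (1.4142 + 0.0000·0.1000)/2.8284 = 0.5000.
x_1 = (-2.1213 + 2.8284·0.5000 + 0.0000·0.1000)/1.4142 = -0.5000.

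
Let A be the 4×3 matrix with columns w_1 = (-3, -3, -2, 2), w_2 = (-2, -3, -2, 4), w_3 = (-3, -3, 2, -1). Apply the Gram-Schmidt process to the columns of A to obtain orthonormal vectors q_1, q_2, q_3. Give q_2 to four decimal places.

w_1 = (-3, -3, -2, 2); ‖w_1‖ = 5.0990, so q_1 = (-0.5883, -0.5883, -0.3922, 0.3922).
q_1·w_2 = (-0.5883)·(-2) + (-0.5883)·(-3) + (-0.3922)·(-2) + 0.3922·4 = 5.2951.
u_2 = w_2 − 5.2951·q_1 = (1.1154, 0.1154, 0.0769, 1.9231).
‖u_2‖ = 2.2275, so q_2 = (0.5007, 0.0518, 0.0345, 0.8634).

q_2 = (0.5007, 0.0518, 0.0345, 0.8634)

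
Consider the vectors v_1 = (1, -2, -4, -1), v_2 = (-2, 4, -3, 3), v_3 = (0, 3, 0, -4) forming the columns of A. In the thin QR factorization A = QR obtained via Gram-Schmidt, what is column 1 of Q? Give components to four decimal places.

v_1 = (1, -2, -4, -1); ‖v_1‖ = 4.6904, so q_1 = (0.2132, -0.4264, -0.8528, -0.2132).

q_1 = (0.2132, -0.4264, -0.8528, -0.2132)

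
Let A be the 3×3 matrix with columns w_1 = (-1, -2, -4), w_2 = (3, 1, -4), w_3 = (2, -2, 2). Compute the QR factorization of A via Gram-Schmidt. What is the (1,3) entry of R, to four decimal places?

e_1 = w_1/‖w_1‖ = (-1, -2, -4)/4.5826 = (-0.2182, -0.4364, -0.8729).
r_{13} = e_1·w_3 = -1.3093.

r_{13} = -1.3093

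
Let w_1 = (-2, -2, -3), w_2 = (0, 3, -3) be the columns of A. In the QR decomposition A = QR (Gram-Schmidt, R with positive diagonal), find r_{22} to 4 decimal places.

q_1 = w_1/‖w_1‖ = (-2, -2, -3)/4.1231 = (-0.4851, -0.4851, -0.7276).
r_{12} = q_1·w_2 = 0.7276.
u_2 = w_2 − 0.7276·q_1 = (0.3529, 3.3529, -2.4706).
r_{22} = ‖u_2‖ = 4.1798.

r_{22} = 4.1798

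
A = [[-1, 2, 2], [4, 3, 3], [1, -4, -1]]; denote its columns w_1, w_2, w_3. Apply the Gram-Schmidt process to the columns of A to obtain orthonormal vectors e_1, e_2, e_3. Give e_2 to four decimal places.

e_2 = (0.4491, 0.3208, -0.8340)

w_1 = (-1, 4, 1); ‖w_1‖ = 4.2426, so e_1 = (-0.2357, 0.9428, 0.2357).
e_1·w_2 = (-0.2357)·2 + 0.9428·3 + 0.2357·(-4) = 1.4142.
u_2 = w_2 − 1.4142·e_1 = (2.3333, 1.6667, -4.3333).
‖u_2‖ = 5.1962, so e_2 = (0.4491, 0.3208, -0.8340).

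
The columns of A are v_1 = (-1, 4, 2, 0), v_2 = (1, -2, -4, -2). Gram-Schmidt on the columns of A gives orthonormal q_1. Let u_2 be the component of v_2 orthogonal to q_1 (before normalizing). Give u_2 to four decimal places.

u_2 = (0.1905, 1.2381, -2.3810, -2.0000)

q_1 = v_1/‖v_1‖ = (-1, 4, 2, 0)/4.5826 = (-0.2182, 0.8729, 0.4364, 0.0000).
r_{12} = q_1·v_2 = -3.7097.
u_2 = v_2 + 3.7097·q_1 = (0.1905, 1.2381, -2.3810, -2.0000).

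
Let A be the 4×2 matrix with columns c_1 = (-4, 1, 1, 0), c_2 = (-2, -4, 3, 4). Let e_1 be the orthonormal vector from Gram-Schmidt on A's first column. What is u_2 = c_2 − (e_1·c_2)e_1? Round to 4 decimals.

c_1 = (-4, 1, 1, 0); ‖c_1‖ = 4.2426, so e_1 = (-0.9428, 0.2357, 0.2357, 0.0000).
e_1·c_2 = (-0.9428)·(-2) + 0.2357·(-4) + 0.2357·3 + 0.0000·4 = 1.6499.
u_2 = c_2 − 1.6499·e_1 = (-0.4444, -4.3889, 2.6111, 4.0000).

u_2 = (-0.4444, -4.3889, 2.6111, 4.0000)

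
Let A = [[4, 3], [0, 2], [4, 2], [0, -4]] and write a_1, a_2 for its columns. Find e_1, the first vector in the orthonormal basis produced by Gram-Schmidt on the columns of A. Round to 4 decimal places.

e_1 = a_1/‖a_1‖ = (4, 0, 4, 0)/5.6569 = (0.7071, 0.0000, 0.7071, 0.0000).

e_1 = (0.7071, 0.0000, 0.7071, 0.0000)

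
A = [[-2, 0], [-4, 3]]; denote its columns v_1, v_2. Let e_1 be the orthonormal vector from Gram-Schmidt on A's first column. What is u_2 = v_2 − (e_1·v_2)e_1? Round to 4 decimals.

u_2 = (-1.2000, 0.6000)

v_1 = (-2, -4); ‖v_1‖ = 4.4721, so e_1 = (-0.4472, -0.8944).
e_1·v_2 = (-0.4472)·0 + (-0.8944)·3 = -2.6833.
u_2 = v_2 + 2.6833·e_1 = (-1.2000, 0.6000).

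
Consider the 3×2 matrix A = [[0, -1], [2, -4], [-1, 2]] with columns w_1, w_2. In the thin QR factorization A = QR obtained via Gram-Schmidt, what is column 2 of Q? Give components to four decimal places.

w_1 = (0, 2, -1); ‖w_1‖ = 2.2361, so q_1 = (0.0000, 0.8944, -0.4472).
q_1·w_2 = 0.0000·(-1) + 0.8944·(-4) + (-0.4472)·2 = -4.4721.
u_2 = w_2 + 4.4721·q_1 = (-1.0000, 0.0000, 0.0000).
‖u_2‖ = 1.0000, so q_2 = (-1.0000, 0.0000, 0.0000).

q_2 = (-1.0000, 0.0000, 0.0000)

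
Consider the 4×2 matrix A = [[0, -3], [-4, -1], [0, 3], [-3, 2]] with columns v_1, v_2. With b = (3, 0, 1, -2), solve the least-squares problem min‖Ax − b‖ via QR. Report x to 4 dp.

x = (0.2067, -0.4168)

e_1 = v_1/‖v_1‖ = (0, -4, 0, -3)/5.0000 = (0.0000, -0.8000, 0.0000, -0.6000).
r_{12} = e_1·v_2 = -0.4000.
u_2 = v_2 + 0.4000·e_1 = (-3.0000, -1.3200, 3.0000, 1.7600).
‖u_2‖ = 4.7791, so e_2 = (-0.6277, -0.2762, 0.6277, 0.3683).
Qᵀb = (1.2000, -1.9920).
Back-substitute: x_2 = -1.9920/4.7791 = -0.4168.
x_1 = (1.2000 + 0.4000·(-0.4168))/5.0000 = 0.2067.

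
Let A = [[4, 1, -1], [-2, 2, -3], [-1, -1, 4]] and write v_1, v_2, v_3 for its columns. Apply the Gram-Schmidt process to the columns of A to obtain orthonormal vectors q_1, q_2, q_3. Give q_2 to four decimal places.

v_1 = (4, -2, -1); ‖v_1‖ = 4.5826, so q_1 = (0.8729, -0.4364, -0.2182).
q_1·v_2 = 0.8729·1 + (-0.4364)·2 + (-0.2182)·(-1) = 0.2182.
u_2 = v_2 − 0.2182·q_1 = (0.8095, 2.0952, -0.9524).
‖u_2‖ = 2.4398, so q_2 = (0.3318, 0.8588, -0.3904).

q_2 = (0.3318, 0.8588, -0.3904)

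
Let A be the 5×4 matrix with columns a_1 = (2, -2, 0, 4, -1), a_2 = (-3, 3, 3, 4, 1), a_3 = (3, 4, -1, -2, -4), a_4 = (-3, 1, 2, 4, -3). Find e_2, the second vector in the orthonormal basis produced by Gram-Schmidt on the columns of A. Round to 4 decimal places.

e_2 = (-0.4905, 0.4905, 0.4541, 0.5328, 0.1695)

e_1 = a_1/‖a_1‖ = (2, -2, 0, 4, -1)/5.0000 = (0.4000, -0.4000, 0.0000, 0.8000, -0.2000).
r_{12} = e_1·a_2 = 0.6000.
u_2 = a_2 − 0.6000·e_1 = (-3.2400, 3.2400, 3.0000, 3.5200, 1.1200).
‖u_2‖ = 6.6061, so e_2 = (-0.4905, 0.4905, 0.4541, 0.5328, 0.1695).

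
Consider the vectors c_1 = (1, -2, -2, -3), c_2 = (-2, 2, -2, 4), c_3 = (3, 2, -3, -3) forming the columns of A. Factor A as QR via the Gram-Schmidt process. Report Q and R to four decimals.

Q = [[0.2357, -0.2955, 0.5482], [-0.4714, 0.1074, 0.7857], [-0.4714, -0.8595, -0.1906], [-0.7071, 0.4029, -0.2140]], R = [[4.2426, -3.2998, 3.2998], [0.0000, 4.1366, 0.6984], [0.0000, 0.0000, 4.4298]]

c_1 = (1, -2, -2, -3); ‖c_1‖ = 4.2426, so e_1 = (0.2357, -0.4714, -0.4714, -0.7071).
e_1·c_2 = 0.2357·(-2) + (-0.4714)·2 + (-0.4714)·(-2) + (-0.7071)·4 = -3.2998.
u_2 = c_2 + 3.2998·e_1 = (-1.2222, 0.4444, -3.5556, 1.6667).
‖u_2‖ = 4.1366, so e_2 = (-0.2955, 0.1074, -0.8595, 0.4029).
e_1·c_3 = 0.2357·3 + (-0.4714)·2 + (-0.4714)·(-3) + (-0.7071)·(-3) = 3.2998; e_2·c_3 = (-0.2955)·3 + 0.1074·2 + (-0.8595)·(-3) + 0.4029·(-3) = 0.6984.
u_3 = c_3 − 3.2998·e_1 − 0.6984·e_2 = (2.4286, 3.4805, -0.8442, -0.9481).
‖u_3‖ = 4.4298, so e_3 = (0.5482, 0.7857, -0.1906, -0.2140).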